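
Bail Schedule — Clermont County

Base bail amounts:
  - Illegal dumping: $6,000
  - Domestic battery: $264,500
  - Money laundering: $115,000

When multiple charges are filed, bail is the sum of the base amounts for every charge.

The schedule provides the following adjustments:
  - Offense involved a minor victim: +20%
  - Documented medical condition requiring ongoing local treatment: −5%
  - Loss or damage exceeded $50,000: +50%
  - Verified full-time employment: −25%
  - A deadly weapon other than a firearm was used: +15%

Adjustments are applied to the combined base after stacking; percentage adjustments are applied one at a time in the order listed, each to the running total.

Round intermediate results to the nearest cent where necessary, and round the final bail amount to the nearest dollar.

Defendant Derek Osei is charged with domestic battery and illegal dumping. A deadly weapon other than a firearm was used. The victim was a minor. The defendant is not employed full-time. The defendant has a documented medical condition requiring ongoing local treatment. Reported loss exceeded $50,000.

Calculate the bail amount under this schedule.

$531,938

Base amounts from the schedule: domestic battery $264,500; illegal dumping $6,000.
Stacking rule: sum of all bases. $264,500 + $6,000 = $270,500.
Offense involved a minor victim (+20%): $270,500 × 1.2 = $324,600.
Documented medical condition requiring ongoing local treatment (−5%): $324,600 × 0.95 = $308,370.
Loss or damage exceeded $50,000 (+50%): $308,370 × 1.5 = $462,555.
A deadly weapon other than a firearm was used (+15%): $462,555 × 1.15 = $531,938.25.
Rounded to the nearest dollar: $531,938.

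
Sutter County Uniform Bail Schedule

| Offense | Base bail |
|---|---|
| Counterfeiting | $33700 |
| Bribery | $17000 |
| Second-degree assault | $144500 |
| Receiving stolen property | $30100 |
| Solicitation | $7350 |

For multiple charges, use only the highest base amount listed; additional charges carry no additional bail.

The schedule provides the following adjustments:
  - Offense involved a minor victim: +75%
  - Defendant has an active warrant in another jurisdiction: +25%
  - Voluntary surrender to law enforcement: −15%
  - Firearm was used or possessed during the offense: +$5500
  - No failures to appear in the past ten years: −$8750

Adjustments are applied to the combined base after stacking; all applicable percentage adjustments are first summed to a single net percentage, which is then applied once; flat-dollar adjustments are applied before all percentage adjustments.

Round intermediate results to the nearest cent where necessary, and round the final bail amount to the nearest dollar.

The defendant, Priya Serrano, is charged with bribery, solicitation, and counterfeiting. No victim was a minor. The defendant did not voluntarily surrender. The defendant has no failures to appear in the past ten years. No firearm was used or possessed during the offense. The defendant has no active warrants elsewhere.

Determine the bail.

$24950

Base amounts from the schedule: bribery $17000; solicitation $7350; counterfeiting $33700.
Stacking rule: use the highest base only. Highest is counterfeiting at $33700. Combined base = $33700.
No failures to appear in the past ten years (−$8750 flat): $33700 − $8750 = $24950.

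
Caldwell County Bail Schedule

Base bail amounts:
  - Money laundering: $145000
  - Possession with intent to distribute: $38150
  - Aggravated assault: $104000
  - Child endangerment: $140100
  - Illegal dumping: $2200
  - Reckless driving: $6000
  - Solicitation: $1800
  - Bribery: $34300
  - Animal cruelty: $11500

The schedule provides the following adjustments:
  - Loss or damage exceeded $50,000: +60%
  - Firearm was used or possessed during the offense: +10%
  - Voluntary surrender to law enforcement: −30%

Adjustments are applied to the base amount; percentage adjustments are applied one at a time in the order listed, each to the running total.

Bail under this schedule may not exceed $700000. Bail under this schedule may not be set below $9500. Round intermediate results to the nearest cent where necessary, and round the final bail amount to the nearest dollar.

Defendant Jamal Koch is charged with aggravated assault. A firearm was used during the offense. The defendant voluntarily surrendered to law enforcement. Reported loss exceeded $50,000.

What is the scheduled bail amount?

$128128

Base amounts from the schedule: aggravated assault $104000.
Single charge. Combined base = $104000.
Loss or damage exceeded $50,000 (+60%): $104000 × 1.6 = $166400.
Firearm was used or possessed during the offense (+10%): $166400 × 1.1 = $183040.
Voluntary surrender to law enforcement (−30%): $183040 × 0.7 = $128128.
$128128 is within the $700000 maximum.
$128128 is at or above the $9500 minimum.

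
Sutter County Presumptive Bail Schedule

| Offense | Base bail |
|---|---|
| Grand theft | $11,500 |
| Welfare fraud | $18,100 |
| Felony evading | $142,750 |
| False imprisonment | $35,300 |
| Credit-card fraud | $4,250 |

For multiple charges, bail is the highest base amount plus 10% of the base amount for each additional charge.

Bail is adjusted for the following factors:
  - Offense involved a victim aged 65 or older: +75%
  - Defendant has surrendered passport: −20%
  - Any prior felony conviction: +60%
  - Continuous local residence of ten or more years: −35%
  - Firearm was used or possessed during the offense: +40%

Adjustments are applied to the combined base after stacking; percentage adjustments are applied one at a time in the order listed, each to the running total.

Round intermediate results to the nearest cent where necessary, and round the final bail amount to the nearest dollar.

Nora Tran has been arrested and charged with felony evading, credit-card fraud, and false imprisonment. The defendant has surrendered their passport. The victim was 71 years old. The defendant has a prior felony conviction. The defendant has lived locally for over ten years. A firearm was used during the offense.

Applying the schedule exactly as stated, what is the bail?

$299,043

Base amounts from the schedule: felony evading $142,750; credit-card fraud $4,250; false imprisonment $35,300.
Stacking rule: highest base plus 10% of each additional charge. Highest is felony evading at $142,750. Additional: $4,250 × 10% = $425; $35,300 × 10% = $3,530. Combined base = $142,750 + $3,955 = $146,705.
Offense involved a victim aged 65 or older (+75%): $146,705 × 1.75 = $256,733.75.
Defendant has surrendered passport (−20%): $256,733.75 × 0.8 = $205,387.
Any prior felony conviction (+60%): $205,387 × 1.6 = $328,619.20.
Continuous local residence of ten or more years (−35%): $328,619.20 × 0.65 = $213,602.48.
Firearm was used or possessed during the offense (+40%): $213,602.48 × 1.4 = $299,043.47.
Rounded to the nearest dollar: $299,043.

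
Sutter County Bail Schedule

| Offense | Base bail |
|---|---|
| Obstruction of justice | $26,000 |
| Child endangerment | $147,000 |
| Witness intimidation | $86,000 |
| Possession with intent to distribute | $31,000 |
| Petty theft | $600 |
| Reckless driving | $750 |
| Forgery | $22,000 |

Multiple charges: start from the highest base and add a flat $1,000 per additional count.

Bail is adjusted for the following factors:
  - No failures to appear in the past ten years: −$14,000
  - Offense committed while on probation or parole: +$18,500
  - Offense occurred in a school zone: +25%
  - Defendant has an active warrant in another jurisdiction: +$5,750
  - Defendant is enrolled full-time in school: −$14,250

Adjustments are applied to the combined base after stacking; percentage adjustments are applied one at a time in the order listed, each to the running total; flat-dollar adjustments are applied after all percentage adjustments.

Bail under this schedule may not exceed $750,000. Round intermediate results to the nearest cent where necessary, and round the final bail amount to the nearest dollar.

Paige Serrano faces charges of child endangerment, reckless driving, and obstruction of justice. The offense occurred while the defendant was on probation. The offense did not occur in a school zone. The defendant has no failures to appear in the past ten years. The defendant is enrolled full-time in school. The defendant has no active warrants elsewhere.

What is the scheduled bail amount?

Base amounts from the schedule: child endangerment $147,000; reckless driving $750; obstruction of justice $26,000.
Stacking rule: highest base plus $1,000 per additional charge. Highest is child endangerment at $147,000; 2 additional charges → +$2,000. Combined base = $149,000.
No failures to appear in the past ten years (−$14,000 flat): $149,000 − $14,000 = $135,000.
Offense committed while on probation or parole (+$18,500 flat): $135,000 + $18,500 = $153,500.
Defendant is enrolled full-time in school (−$14,250 flat): $153,500 − $14,250 = $139,250.
$139,250 is within the $750,000 maximum.

$139,250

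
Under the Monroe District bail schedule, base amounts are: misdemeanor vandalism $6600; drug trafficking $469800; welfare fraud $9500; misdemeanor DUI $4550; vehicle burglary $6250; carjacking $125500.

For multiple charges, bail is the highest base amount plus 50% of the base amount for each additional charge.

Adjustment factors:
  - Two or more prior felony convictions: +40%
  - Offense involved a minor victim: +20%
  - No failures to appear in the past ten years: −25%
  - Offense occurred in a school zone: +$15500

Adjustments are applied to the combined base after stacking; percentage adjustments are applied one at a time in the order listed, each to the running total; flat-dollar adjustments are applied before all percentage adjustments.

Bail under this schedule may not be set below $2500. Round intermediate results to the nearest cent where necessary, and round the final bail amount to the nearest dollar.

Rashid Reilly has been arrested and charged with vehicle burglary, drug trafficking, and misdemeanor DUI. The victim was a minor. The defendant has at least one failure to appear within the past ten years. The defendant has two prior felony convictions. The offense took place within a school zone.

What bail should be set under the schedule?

Base amounts from the schedule: vehicle burglary $6250; drug trafficking $469800; misdemeanor DUI $4550.
Stacking rule: highest base plus 50% of each additional charge. Highest is drug trafficking at $469800. Additional: $6250 × 50% = $3125; $4550 × 50% = $2275. Combined base = $469800 + $5400 = $475200.
Offense occurred in a school zone (+$15500 flat): $475200 + $15500 = $490700.
Two or more prior felony convictions (+40%): $490700 × 1.4 = $686980.
Offense involved a minor victim (+20%): $686980 × 1.2 = $824376.
$824376 is at or above the $2500 minimum.

$824376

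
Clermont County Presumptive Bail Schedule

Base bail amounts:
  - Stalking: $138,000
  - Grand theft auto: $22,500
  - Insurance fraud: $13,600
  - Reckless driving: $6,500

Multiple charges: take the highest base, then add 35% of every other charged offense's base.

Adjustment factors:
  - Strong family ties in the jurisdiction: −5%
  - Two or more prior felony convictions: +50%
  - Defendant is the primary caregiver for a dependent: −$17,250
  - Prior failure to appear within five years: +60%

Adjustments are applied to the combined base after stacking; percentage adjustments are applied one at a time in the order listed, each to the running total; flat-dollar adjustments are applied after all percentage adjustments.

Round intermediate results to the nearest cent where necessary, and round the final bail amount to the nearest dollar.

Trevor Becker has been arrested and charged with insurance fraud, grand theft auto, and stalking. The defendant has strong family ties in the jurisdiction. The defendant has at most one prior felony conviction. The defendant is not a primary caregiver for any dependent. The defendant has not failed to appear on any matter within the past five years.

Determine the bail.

$143,103

Base amounts from the schedule: insurance fraud $13,600; grand theft auto $22,500; stalking $138,000.
Stacking rule: highest base plus 35% of each additional charge. Highest is stalking at $138,000. Additional: $13,600 × 35% = $4,760; $22,500 × 35% = $7,875. Combined base = $138,000 + $12,635 = $150,635.
Strong family ties in the jurisdiction (−5%): $150,635 × 0.95 = $143,103.25.
Rounded to the nearest dollar: $143,103.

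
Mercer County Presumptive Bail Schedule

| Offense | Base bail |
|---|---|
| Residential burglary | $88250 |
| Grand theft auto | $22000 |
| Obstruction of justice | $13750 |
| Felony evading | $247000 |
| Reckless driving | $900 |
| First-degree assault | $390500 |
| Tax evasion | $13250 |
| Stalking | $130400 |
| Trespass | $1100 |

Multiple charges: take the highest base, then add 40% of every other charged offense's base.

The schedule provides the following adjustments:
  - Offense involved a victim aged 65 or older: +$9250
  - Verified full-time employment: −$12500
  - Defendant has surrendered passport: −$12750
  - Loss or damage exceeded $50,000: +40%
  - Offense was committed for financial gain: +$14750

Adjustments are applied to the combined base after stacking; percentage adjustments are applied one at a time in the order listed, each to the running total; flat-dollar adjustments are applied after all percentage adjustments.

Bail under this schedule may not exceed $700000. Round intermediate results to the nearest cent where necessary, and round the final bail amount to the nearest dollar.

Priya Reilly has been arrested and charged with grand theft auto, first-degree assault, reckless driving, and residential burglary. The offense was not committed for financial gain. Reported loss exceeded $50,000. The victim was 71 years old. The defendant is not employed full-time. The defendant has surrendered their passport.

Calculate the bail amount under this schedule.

$605444

Base amounts from the schedule: grand theft auto $22000; first-degree assault $390500; reckless driving $900; residential burglary $88250.
Stacking rule: highest base plus 40% of each additional charge. Highest is first-degree assault at $390500. Additional: $22000 × 40% = $8800; $900 × 40% = $360; $88250 × 40% = $35300. Combined base = $390500 + $44460 = $434960.
Loss or damage exceeded $50,000 (+40%): $434960 × 1.4 = $608944.
Offense involved a victim aged 65 or older (+$9250 flat): $608944 + $9250 = $618194.
Defendant has surrendered passport (−$12750 flat): $618194 − $12750 = $605444.
$605444 is within the $700000 maximum.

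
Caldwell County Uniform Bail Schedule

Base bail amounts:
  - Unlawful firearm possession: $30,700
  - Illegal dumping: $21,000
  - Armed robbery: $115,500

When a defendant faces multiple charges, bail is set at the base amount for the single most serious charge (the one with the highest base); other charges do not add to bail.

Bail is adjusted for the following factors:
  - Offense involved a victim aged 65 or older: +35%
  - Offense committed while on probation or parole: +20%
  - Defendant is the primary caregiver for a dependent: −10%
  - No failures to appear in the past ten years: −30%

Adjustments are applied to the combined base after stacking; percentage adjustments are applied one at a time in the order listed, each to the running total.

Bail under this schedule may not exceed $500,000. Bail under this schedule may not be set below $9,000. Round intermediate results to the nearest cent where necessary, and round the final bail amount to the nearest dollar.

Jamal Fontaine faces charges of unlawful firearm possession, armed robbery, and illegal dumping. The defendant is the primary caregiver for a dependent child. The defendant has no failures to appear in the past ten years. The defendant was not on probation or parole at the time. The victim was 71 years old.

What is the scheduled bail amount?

$98,233

Base amounts from the schedule: unlawful firearm possession $30,700; armed robbery $115,500; illegal dumping $21,000.
Stacking rule: use the highest base only. Highest is armed robbery at $115,500. Combined base = $115,500.
Offense involved a victim aged 65 or older (+35%): $115,500 × 1.35 = $155,925.
Defendant is the primary caregiver for a dependent (−10%): $155,925 × 0.9 = $140,332.50.
No failures to appear in the past ten years (−30%): $140,332.50 × 0.7 = $98,232.75.
$98,232.75 is within the $500,000 maximum.
$98,232.75 is at or above the $9,000 minimum.
Rounded to the nearest dollar: $98,233.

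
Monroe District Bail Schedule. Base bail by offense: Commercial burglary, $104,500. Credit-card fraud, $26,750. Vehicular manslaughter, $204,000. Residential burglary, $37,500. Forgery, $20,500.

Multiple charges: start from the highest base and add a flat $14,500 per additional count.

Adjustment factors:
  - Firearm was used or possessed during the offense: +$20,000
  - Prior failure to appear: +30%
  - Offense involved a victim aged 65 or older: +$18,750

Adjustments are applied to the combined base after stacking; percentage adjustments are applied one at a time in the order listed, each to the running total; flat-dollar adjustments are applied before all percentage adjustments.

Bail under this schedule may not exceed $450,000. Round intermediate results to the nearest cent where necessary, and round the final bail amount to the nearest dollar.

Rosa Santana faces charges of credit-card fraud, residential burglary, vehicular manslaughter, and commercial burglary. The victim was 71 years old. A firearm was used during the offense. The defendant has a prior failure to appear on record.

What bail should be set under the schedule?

$372,125

Base amounts from the schedule: credit-card fraud $26,750; residential burglary $37,500; vehicular manslaughter $204,000; commercial burglary $104,500.
Stacking rule: highest base plus $14,500 per additional charge. Highest is vehicular manslaughter at $204,000; 3 additional charges → +$43,500. Combined base = $247,500.
Firearm was used or possessed during the offense (+$20,000 flat): $247,500 + $20,000 = $267,500.
Offense involved a victim aged 65 or older (+$18,750 flat): $267,500 + $18,750 = $286,250.
Prior failure to appear (+30%): $286,250 × 1.3 = $372,125.
$372,125 is within the $450,000 maximum.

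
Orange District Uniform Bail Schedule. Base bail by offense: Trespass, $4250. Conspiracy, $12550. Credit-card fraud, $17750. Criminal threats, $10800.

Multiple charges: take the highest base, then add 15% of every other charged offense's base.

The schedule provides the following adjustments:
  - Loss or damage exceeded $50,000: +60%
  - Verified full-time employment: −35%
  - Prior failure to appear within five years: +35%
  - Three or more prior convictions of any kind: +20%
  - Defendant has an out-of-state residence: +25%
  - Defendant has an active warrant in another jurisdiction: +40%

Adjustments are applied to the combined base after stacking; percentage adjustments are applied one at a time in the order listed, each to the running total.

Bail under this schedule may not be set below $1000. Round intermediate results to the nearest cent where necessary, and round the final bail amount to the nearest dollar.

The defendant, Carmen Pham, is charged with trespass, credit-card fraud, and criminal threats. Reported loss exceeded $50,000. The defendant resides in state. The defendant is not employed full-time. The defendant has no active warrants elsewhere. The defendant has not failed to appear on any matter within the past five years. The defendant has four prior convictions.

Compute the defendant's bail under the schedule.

$38414

Base amounts from the schedule: trespass $4250; credit-card fraud $17750; criminal threats $10800.
Stacking rule: highest base plus 15% of each additional charge. Highest is credit-card fraud at $17750. Additional: $4250 × 15% = $637.50; $10800 × 15% = $1620. Combined base = $17750 + $2257.50 = $20007.50.
Loss or damage exceeded $50,000 (+60%): $20007.50 × 1.6 = $32012.
Three or more prior convictions of any kind (+20%): $32012 × 1.2 = $38414.40.
$38414.40 is at or above the $1000 minimum.
Rounded to the nearest dollar: $38414.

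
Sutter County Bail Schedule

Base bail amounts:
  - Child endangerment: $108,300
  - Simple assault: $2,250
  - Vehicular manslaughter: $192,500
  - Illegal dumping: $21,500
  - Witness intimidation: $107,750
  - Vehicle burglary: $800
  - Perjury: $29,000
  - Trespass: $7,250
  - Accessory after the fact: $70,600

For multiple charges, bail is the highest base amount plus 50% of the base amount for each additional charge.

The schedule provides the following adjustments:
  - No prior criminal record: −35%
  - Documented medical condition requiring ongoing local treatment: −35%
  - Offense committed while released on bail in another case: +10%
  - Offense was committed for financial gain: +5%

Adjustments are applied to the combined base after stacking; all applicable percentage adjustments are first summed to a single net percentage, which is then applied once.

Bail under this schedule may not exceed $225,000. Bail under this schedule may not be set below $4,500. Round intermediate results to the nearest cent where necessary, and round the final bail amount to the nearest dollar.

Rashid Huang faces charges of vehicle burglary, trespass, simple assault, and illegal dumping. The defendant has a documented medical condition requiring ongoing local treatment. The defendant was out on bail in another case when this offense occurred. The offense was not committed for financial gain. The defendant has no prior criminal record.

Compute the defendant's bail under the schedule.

Base amounts from the schedule: vehicle burglary $800; trespass $7,250; simple assault $2,250; illegal dumping $21,500.
Stacking rule: highest base plus 50% of each additional charge. Highest is illegal dumping at $21,500. Additional: $800 × 50% = $400; $7,250 × 50% = $3,625; $2,250 × 50% = $1,125. Combined base = $21,500 + $5,150 = $26,650.
Net percentage adjustment: −35% −35% +10% = −60%. $26,650 × 0.4 = $10,660.
$10,660 is within the $225,000 maximum.
$10,660 is at or above the $4,500 minimum.

$10,660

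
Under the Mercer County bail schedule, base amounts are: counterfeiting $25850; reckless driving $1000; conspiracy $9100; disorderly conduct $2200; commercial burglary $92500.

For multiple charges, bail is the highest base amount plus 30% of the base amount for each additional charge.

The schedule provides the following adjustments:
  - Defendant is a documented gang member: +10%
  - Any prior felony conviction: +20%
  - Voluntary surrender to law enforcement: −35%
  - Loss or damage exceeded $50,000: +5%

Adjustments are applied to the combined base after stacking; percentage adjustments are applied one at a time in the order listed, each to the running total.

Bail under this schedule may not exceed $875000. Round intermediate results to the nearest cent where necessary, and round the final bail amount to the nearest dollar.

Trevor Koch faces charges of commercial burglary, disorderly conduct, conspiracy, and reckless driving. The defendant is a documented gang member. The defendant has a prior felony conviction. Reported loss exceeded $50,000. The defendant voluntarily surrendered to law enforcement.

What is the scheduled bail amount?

Base amounts from the schedule: commercial burglary $92500; disorderly conduct $2200; conspiracy $9100; reckless driving $1000.
Stacking rule: highest base plus 30% of each additional charge. Highest is commercial burglary at $92500. Additional: $2200 × 30% = $660; $9100 × 30% = $2730; $1000 × 30% = $300. Combined base = $92500 + $3690 = $96190.
Defendant is a documented gang member (+10%): $96190 × 1.1 = $105809.
Any prior felony conviction (+20%): $105809 × 1.2 = $126970.80.
Voluntary surrender to law enforcement (−35%): $126970.80 × 0.65 = $82531.02.
Loss or damage exceeded $50,000 (+5%): $82531.02 × 1.05 = $86657.57.
$86657.57 is within the $875000 maximum.
Rounded to the nearest dollar: $86658.

$86658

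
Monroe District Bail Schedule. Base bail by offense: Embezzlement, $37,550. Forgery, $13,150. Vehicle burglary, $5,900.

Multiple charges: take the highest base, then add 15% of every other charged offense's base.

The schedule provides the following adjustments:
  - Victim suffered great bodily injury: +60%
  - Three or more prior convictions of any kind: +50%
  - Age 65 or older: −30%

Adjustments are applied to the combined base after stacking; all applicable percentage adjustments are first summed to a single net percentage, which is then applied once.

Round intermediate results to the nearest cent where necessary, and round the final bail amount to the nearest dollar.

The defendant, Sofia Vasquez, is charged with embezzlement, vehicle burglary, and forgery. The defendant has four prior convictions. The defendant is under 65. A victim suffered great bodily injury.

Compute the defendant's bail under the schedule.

$84,856

Base amounts from the schedule: embezzlement $37,550; vehicle burglary $5,900; forgery $13,150.
Stacking rule: highest base plus 15% of each additional charge. Highest is embezzlement at $37,550. Additional: $5,900 × 15% = $885; $13,150 × 15% = $1,972.50. Combined base = $37,550 + $2,857.50 = $40,407.50.
Net percentage adjustment: +60% +50% = +110%. $40,407.50 × 2.1 = $84,855.75.
Rounded to the nearest dollar: $84,856.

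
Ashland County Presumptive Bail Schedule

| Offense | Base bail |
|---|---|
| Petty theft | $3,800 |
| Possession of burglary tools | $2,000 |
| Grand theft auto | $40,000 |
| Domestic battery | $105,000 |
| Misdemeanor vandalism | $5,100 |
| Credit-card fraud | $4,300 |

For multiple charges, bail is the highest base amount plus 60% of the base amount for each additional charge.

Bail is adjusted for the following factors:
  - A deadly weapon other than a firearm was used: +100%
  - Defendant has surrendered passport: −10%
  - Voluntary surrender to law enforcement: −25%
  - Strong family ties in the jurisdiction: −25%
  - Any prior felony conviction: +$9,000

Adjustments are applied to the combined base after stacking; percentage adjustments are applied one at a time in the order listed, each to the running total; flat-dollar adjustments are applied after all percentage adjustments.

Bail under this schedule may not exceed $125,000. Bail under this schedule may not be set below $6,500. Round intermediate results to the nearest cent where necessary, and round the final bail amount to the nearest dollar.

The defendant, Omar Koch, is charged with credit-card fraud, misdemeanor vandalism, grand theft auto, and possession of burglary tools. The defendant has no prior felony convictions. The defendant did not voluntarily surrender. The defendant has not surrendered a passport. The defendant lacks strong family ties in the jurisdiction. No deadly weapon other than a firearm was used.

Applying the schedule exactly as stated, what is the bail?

$46,840

Base amounts from the schedule: credit-card fraud $4,300; misdemeanor vandalism $5,100; grand theft auto $40,000; possession of burglary tools $2,000.
Stacking rule: highest base plus 60% of each additional charge. Highest is grand theft auto at $40,000. Additional: $4,300 × 60% = $2,580; $5,100 × 60% = $3,060; $2,000 × 60% = $1,200. Combined base = $40,000 + $6,840 = $46,840.
No adjustment factors apply to this defendant.
$46,840 is within the $125,000 maximum.
$46,840 is at or above the $6,500 minimum.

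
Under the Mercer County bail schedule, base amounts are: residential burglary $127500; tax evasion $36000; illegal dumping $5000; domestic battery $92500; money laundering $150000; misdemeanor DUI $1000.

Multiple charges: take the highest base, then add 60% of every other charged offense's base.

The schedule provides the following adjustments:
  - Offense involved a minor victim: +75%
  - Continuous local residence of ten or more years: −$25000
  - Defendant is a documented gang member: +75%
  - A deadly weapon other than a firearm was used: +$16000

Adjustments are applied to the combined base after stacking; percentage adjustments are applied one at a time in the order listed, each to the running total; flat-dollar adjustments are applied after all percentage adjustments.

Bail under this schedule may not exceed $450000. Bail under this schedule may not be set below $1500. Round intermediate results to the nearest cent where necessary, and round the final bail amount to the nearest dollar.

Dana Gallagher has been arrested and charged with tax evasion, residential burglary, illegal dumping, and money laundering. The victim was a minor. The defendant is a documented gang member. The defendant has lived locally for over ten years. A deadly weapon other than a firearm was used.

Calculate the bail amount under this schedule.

$450000

Base amounts from the schedule: tax evasion $36000; residential burglary $127500; illegal dumping $5000; money laundering $150000.
Stacking rule: highest base plus 60% of each additional charge. Highest is money laundering at $150000. Additional: $36000 × 60% = $21600; $127500 × 60% = $76500; $5000 × 60% = $3000. Combined base = $150000 + $101100 = $251100.
Offense involved a minor victim (+75%): $251100 × 1.75 = $439425.
Defendant is a documented gang member (+75%): $439425 × 1.75 = $768993.75.
Continuous local residence of ten or more years (−$25000 flat): $768993.75 − $25000 = $743993.75.
A deadly weapon other than a firearm was used (+$16000 flat): $743993.75 + $16000 = $759993.75.
Result $759993.75 exceeds the maximum of $450000; bail is capped at $450000.
$450000 is at or above the $1500 minimum.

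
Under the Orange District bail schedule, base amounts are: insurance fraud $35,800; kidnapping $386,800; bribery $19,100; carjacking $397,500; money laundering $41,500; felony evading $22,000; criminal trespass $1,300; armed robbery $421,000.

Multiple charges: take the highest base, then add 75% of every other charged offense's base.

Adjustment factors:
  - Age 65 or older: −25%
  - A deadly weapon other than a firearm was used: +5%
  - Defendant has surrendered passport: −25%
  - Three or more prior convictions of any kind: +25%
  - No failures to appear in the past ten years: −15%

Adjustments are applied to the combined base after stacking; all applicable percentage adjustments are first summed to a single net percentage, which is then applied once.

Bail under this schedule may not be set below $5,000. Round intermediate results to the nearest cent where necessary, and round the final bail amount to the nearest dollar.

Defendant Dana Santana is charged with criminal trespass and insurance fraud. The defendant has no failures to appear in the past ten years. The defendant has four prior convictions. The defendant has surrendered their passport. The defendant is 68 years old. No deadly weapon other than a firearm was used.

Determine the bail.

Base amounts from the schedule: criminal trespass $1,300; insurance fraud $35,800.
Stacking rule: highest base plus 75% of each additional charge. Highest is insurance fraud at $35,800. Additional: $1,300 × 75% = $975. Combined base = $35,800 + $975 = $36,775.
Net percentage adjustment: −25% −25% +25% −15% = −40%. $36,775 × 0.6 = $22,065.
$22,065 is at or above the $5,000 minimum.

$22,065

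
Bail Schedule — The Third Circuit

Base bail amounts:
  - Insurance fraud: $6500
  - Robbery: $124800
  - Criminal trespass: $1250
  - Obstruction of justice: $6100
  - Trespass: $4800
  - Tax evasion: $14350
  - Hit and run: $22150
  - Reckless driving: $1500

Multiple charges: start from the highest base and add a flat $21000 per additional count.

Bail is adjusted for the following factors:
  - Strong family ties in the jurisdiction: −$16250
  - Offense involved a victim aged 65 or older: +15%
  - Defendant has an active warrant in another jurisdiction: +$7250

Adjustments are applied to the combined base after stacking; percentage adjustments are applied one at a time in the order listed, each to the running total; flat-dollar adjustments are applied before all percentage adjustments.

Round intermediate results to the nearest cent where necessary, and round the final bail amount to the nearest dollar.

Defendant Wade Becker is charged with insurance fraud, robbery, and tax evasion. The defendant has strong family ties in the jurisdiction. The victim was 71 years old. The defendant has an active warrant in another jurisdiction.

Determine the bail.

$181470

Base amounts from the schedule: insurance fraud $6500; robbery $124800; tax evasion $14350.
Stacking rule: highest base plus $21000 per additional charge. Highest is robbery at $124800; 2 additional charges → +$42000. Combined base = $166800.
Strong family ties in the jurisdiction (−$16250 flat): $166800 − $16250 = $150550.
Defendant has an active warrant in another jurisdiction (+$7250 flat): $150550 + $7250 = $157800.
Offense involved a victim aged 65 or older (+15%): $157800 × 1.15 = $181470.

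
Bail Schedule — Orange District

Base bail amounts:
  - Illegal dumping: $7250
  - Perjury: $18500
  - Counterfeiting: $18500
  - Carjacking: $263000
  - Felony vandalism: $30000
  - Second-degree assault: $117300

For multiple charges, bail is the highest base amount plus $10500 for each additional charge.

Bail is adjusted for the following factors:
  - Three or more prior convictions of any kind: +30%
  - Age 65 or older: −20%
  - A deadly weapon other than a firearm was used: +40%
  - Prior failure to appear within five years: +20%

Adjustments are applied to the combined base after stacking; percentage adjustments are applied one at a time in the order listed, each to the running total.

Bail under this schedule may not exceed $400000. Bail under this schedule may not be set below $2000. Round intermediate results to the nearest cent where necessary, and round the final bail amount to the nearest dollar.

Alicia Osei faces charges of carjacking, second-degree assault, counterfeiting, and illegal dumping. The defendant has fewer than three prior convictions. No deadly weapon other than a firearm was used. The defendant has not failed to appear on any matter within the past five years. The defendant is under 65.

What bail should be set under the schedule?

Base amounts from the schedule: carjacking $263000; second-degree assault $117300; counterfeiting $18500; illegal dumping $7250.
Stacking rule: highest base plus $10500 per additional charge. Highest is carjacking at $263000; 3 additional charges → +$31500. Combined base = $294500.
No adjustment factors apply to this defendant.
$294500 is within the $400000 maximum.
$294500 is at or above the $2000 minimum.

$294500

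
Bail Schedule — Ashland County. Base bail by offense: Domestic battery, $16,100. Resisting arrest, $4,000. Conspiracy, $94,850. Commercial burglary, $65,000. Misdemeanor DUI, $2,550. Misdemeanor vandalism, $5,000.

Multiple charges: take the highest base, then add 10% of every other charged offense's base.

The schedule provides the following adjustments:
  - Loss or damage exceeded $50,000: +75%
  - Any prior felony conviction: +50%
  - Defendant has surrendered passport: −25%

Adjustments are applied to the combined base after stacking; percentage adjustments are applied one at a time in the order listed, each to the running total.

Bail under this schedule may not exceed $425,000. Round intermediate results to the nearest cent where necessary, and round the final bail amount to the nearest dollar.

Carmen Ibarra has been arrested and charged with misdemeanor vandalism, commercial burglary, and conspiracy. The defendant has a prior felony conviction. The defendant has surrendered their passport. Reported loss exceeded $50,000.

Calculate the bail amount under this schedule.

Base amounts from the schedule: misdemeanor vandalism $5,000; commercial burglary $65,000; conspiracy $94,850.
Stacking rule: highest base plus 10% of each additional charge. Highest is conspiracy at $94,850. Additional: $5,000 × 10% = $500; $65,000 × 10% = $6,500. Combined base = $94,850 + $7,000 = $101,850.
Loss or damage exceeded $50,000 (+75%): $101,850 × 1.75 = $178,237.50.
Any prior felony conviction (+50%): $178,237.50 × 1.5 = $267,356.25.
Defendant has surrendered passport (−25%): $267,356.25 × 0.75 = $200,517.19.
$200,517.19 is within the $425,000 maximum.
Rounded to the nearest dollar: $200,517.

$200,517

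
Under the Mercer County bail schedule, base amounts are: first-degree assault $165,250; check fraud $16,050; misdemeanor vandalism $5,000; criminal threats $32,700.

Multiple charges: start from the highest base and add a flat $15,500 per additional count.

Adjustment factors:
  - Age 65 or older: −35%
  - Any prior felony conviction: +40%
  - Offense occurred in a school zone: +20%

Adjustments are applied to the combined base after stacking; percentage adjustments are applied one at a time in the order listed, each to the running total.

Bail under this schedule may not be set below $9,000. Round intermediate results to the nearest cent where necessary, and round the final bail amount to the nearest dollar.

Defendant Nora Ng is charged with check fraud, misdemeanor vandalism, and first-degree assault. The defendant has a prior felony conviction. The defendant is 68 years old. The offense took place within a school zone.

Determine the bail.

Base amounts from the schedule: check fraud $16,050; misdemeanor vandalism $5,000; first-degree assault $165,250.
Stacking rule: highest base plus $15,500 per additional charge. Highest is first-degree assault at $165,250; 2 additional charges → +$31,000. Combined base = $196,250.
Age 65 or older (−35%): $196,250 × 0.65 = $127,562.50.
Any prior felony conviction (+40%): $127,562.50 × 1.4 = $178,587.50.
Offense occurred in a school zone (+20%): $178,587.50 × 1.2 = $214,305.
$214,305 is at or above the $9,000 minimum.

$214,305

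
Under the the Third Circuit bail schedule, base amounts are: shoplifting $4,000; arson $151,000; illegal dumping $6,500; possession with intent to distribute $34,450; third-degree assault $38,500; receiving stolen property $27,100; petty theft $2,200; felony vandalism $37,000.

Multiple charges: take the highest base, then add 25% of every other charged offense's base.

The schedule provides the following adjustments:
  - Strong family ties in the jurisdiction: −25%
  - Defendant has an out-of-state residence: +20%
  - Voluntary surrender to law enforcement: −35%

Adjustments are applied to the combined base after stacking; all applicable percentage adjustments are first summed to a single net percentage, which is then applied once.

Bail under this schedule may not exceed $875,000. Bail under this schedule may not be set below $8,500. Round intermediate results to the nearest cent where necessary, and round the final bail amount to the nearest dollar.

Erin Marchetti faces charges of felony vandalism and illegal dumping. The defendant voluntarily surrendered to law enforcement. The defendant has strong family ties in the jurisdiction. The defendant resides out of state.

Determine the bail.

$23,175

Base amounts from the schedule: felony vandalism $37,000; illegal dumping $6,500.
Stacking rule: highest base plus 25% of each additional charge. Highest is felony vandalism at $37,000. Additional: $6,500 × 25% = $1,625. Combined base = $37,000 + $1,625 = $38,625.
Net percentage adjustment: −25% +20% −35% = −40%. $38,625 × 0.6 = $23,175.
$23,175 is within the $875,000 maximum.
$23,175 is at or above the $8,500 minimum.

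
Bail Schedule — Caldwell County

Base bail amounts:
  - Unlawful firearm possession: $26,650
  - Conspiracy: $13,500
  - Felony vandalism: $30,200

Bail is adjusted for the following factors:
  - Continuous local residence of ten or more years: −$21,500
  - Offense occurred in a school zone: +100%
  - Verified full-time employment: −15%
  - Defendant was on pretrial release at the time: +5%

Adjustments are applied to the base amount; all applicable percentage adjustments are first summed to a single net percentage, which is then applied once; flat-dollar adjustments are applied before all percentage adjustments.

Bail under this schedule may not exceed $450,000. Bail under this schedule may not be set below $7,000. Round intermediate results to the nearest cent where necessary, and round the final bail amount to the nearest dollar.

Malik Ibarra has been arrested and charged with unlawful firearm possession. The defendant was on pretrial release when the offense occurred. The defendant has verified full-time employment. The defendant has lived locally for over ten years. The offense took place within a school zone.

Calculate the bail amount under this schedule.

$9,785

Base amounts from the schedule: unlawful firearm possession $26,650.
Single charge. Combined base = $26,650.
Continuous local residence of ten or more years (−$21,500 flat): $26,650 − $21,500 = $5,150.
Net percentage adjustment: +100% −15% +5% = +90%. $5,150 × 1.9 = $9,785.
$9,785 is within the $450,000 maximum.
$9,785 is at or above the $7,000 minimum.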